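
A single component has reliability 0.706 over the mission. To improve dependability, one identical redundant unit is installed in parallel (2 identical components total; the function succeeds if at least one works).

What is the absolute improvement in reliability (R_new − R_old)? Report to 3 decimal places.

R_before = 0.706
R_after = 1 − (1 − 0.706)^2 = 0.914
ΔR = 0.914 − 0.706 = 0.208

0.208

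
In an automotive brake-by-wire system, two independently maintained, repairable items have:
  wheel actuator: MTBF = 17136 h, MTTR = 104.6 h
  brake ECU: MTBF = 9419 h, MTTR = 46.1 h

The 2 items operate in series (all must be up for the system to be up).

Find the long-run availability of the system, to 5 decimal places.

A(wheel actuator) = MTBF/(MTBF+MTTR) = 17136/(17136+104.6) = 0.993933
A(brake ECU) = MTBF/(MTBF+MTTR) = 9419/(9419+46.1) = 0.995129
Series availability: 0.993933 × 0.995129 = 0.98909

0.98909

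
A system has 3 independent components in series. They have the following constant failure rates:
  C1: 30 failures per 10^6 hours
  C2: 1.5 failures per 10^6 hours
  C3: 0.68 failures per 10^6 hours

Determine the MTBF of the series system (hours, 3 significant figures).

31100

Series of exponential components: λ_sys = Σ λ_i
λ_sys = 0.000030 + 0.0000015 + 0.00000068 = 3.2180e-05 /h
MTBF = 1 / λ_sys = 31100 h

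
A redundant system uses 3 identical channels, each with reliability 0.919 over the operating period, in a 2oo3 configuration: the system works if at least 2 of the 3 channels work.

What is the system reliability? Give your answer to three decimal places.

0.981

R = Σ_{i=2}^{3} C(3,i) p^i (1−p)^{3−i} with p = 0.919
C(3,2)·0.919^2·0.081^1 = 0.20523
C(3,3)·0.919^3·0.081^0 = 0.77615
Sum = 0.981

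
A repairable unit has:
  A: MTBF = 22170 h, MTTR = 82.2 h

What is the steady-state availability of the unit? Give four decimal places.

A(A) = MTBF/(MTBF+MTTR) = 22170/(22170+82.2) = 0.9963

0.9963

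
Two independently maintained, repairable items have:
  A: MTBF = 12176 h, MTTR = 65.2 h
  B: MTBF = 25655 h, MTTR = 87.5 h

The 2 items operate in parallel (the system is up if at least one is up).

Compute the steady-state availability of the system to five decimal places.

A(A) = MTBF/(MTBF+MTTR) = 12176/(12176+65.2) = 0.994674
A(B) = MTBF/(MTBF+MTTR) = 25655/(25655+87.5) = 0.996601
Parallel availability: 1 − (1 − 0.994674)(1 − 0.996601) = 0.99998

0.99998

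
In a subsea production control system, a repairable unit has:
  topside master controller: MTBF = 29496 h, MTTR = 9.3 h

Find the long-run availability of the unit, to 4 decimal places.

0.9997

A(topside master controller) = MTBF/(MTBF+MTTR) = 29496/(29496+9.3) = 0.9997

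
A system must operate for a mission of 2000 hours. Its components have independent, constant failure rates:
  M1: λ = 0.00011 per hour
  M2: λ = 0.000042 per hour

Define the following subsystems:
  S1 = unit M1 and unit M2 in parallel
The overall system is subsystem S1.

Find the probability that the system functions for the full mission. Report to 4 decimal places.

R(M1) = exp(−0.00011 × 2000) = 0.802519
R(M2) = exp(−0.000042 × 2000) = 0.919431
Parallel (M1 and M2): 1 − (1 − 0.802519)(1 − 0.919431) = 0.9841

0.9841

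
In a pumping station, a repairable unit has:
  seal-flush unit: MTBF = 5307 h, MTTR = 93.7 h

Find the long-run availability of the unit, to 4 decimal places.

A(seal-flush unit) = MTBF/(MTBF+MTTR) = 5307/(5307+93.7) = 0.9827

0.9827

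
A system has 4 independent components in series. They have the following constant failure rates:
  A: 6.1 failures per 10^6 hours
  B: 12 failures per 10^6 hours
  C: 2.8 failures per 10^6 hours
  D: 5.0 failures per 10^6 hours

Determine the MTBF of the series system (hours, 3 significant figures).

Series of exponential components: λ_sys = Σ λ_i
λ_sys = 0.0000061 + 0.000012 + 0.0000028 + 0.0000050 = 2.5900e-05 /h
MTBF = 1 / λ_sys = 38600 h

38600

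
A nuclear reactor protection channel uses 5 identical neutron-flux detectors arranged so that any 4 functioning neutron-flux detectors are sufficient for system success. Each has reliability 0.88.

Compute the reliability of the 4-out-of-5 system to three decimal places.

R = Σ_{i=4}^{5} C(5,i) p^i (1−p)^{5−i} with p = 0.88
C(5,4)·0.88^4·0.12^1 = 0.35982
C(5,5)·0.88^5·0.12^0 = 0.52773
Sum = 0.888

0.888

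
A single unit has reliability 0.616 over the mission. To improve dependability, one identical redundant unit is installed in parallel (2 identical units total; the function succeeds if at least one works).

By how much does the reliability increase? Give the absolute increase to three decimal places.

0.237

R_before = 0.616
R_after = 1 − (1 − 0.616)^2 = 0.853
ΔR = 0.853 − 0.616 = 0.237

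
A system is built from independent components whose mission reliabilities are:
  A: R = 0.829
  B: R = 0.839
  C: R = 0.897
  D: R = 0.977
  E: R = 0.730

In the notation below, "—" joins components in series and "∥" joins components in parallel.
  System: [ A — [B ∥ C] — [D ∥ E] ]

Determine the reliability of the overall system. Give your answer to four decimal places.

Parallel (B and C): 1 − (1 − 0.839000)(1 − 0.897000) = 0.983417
Parallel (D and E): 1 − (1 − 0.977000)(1 − 0.730000) = 0.993790
Series (A, [0.983417], and [0.993790]): 0.829000 × 0.983417 × 0.993790 = 0.8102

0.8102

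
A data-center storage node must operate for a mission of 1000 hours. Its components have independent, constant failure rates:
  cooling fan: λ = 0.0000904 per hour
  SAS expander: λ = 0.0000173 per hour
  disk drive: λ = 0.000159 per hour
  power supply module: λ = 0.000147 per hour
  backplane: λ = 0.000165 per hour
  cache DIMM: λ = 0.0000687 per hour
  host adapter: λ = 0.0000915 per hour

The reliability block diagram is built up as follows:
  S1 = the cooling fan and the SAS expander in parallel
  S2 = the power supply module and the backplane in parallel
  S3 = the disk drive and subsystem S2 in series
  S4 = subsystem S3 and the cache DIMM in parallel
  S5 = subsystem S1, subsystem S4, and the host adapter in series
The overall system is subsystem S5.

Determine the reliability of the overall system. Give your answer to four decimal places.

0.9012

R(cooling fan) = exp(−0.0000904 × 1000) = 0.913566
R(SAS expander) = exp(−0.0000173 × 1000) = 0.982849
R(disk drive) = exp(−0.000159 × 1000) = 0.852996
R(power supply module) = exp(−0.000147 × 1000) = 0.863294
R(backplane) = exp(−0.000165 × 1000) = 0.847894
R(cache DIMM) = exp(−0.0000687 × 1000) = 0.933607
R(host adapter) = exp(−0.0000915 × 1000) = 0.912561
Parallel (cooling fan and SAS expander): 1 − (1 − 0.913566)(1 − 0.982849) = 0.998518
Parallel (power supply module and backplane): 1 − (1 − 0.863294)(1 − 0.847894) = 0.979206
Series (disk drive and [0.979206]): 0.852996 × 0.979206 = 0.835259
Parallel ([0.835259] and cache DIMM): 1 − (1 − 0.835259)(1 − 0.933607) = 0.989062
Series ([0.998518], [0.989062], and host adapter): 0.998518 × 0.989062 × 0.912561 = 0.9012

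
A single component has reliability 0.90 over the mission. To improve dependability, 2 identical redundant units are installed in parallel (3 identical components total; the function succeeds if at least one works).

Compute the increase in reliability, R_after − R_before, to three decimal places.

0.099

R_before = 0.90
R_after = 1 − (1 − 0.90)^3 = 0.999
ΔR = 0.999 − 0.90 = 0.099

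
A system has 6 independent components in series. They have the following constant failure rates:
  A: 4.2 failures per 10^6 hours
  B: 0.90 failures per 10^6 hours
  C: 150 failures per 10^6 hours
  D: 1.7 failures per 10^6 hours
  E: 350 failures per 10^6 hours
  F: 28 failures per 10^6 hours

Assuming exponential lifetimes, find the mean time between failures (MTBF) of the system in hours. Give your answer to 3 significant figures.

1870

Series of exponential components: λ_sys = Σ λ_i
λ_sys = 0.0000042 + 0.00000090 + 0.00015 + 0.0000017 + 0.00035 + 0.000028 = 5.3480e-04 /h
MTBF = 1 / λ_sys = 1870 h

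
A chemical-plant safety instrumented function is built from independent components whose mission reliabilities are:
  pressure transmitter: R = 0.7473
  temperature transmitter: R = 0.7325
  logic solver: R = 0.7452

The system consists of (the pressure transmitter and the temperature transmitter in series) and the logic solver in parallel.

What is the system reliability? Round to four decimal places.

0.8847

Series (pressure transmitter and temperature transmitter): 0.747300 × 0.732500 = 0.547397
Parallel ([0.547397] and logic solver): 1 − (1 − 0.547397)(1 − 0.745200) = 0.8847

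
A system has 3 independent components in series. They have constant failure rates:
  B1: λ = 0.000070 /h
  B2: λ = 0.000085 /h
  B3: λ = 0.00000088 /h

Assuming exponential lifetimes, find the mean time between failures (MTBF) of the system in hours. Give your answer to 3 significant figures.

Series of exponential components: λ_sys = Σ λ_i
λ_sys = 0.000070 + 0.000085 + 0.00000088 = 1.5588e-04 /h
MTBF = 1 / λ_sys = 6420 h

6420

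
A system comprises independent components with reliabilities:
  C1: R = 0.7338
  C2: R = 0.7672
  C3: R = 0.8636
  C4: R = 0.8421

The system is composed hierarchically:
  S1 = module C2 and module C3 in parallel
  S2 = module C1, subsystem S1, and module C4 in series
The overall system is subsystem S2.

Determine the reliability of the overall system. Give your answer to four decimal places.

0.5983

Parallel (C2 and C3): 1 − (1 − 0.767200)(1 − 0.863600) = 0.968246
Series (C1, [0.968246], and C4): 0.733800 × 0.968246 × 0.842100 = 0.5983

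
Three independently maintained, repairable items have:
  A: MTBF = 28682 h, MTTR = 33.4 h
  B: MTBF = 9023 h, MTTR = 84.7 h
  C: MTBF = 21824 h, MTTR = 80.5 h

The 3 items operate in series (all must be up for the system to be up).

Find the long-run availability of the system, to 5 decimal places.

A(A) = MTBF/(MTBF+MTTR) = 28682/(28682+33.4) = 0.998837
A(B) = MTBF/(MTBF+MTTR) = 9023/(9023+84.7) = 0.990700
A(C) = MTBF/(MTBF+MTTR) = 21824/(21824+80.5) = 0.996325
Series availability: 0.998837 × 0.990700 × 0.996325 = 0.98591

0.98591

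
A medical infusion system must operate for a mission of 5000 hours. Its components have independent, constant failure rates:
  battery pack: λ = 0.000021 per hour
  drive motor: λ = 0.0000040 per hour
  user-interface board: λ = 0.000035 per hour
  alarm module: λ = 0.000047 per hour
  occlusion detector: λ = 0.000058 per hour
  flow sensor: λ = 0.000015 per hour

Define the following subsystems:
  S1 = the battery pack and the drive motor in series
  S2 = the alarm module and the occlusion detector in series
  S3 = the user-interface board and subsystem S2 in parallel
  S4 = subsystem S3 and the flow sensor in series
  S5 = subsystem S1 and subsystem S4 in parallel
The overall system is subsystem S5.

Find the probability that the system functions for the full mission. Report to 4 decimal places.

R(battery pack) = exp(−0.000021 × 5000) = 0.900325
R(drive motor) = exp(−0.0000040 × 5000) = 0.980199
R(user-interface board) = exp(−0.000035 × 5000) = 0.839457
R(alarm module) = exp(−0.000047 × 5000) = 0.790571
R(occlusion detector) = exp(−0.000058 × 5000) = 0.748264
R(flow sensor) = exp(−0.000015 × 5000) = 0.927743
Series (battery pack and drive motor): 0.900325 × 0.980199 = 0.882498
Series (alarm module and occlusion detector): 0.790571 × 0.748264 = 0.591556
Parallel (user-interface board and [0.591556]): 1 − (1 − 0.839457)(1 − 0.591556) = 0.934427
Series ([0.934427] and flow sensor): 0.934427 × 0.927743 = 0.866908
Parallel ([0.882498] and [0.866908]): 1 − (1 − 0.882498)(1 − 0.866908) = 0.9844

0.9844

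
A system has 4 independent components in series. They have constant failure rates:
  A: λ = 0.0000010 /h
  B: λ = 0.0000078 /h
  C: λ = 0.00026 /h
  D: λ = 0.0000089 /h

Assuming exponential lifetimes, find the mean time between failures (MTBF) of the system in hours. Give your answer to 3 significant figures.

Series of exponential components: λ_sys = Σ λ_i
λ_sys = 0.0000010 + 0.0000078 + 0.00026 + 0.0000089 = 2.7770e-04 /h
MTBF = 1 / λ_sys = 3600 h

3600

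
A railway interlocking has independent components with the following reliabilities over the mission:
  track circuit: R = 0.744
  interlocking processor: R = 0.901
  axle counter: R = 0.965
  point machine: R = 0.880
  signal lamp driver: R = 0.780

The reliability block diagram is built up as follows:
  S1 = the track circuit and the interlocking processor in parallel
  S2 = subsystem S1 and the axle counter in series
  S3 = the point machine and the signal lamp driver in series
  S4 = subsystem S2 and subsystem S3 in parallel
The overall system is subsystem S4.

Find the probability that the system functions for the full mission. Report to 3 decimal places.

0.981

Parallel (track circuit and interlocking processor): 1 − (1 − 0.74400)(1 − 0.90100) = 0.97466
Series ([0.97466] and axle counter): 0.97466 × 0.96500 = 0.94055
Series (point machine and signal lamp driver): 0.88000 × 0.78000 = 0.68640
Parallel ([0.94055] and [0.68640]): 1 − (1 − 0.94055)(1 − 0.68640) = 0.981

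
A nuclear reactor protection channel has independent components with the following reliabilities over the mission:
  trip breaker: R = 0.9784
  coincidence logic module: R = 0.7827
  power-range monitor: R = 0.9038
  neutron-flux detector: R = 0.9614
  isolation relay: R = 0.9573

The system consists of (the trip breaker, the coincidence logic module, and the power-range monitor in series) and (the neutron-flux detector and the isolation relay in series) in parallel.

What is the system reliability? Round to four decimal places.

0.9755

Series (trip breaker, coincidence logic module, and power-range monitor): 0.978400 × 0.782700 × 0.903800 = 0.692124
Series (neutron-flux detector and isolation relay): 0.961400 × 0.957300 = 0.920348
Parallel ([0.692124] and [0.920348]): 1 − (1 − 0.692124)(1 − 0.920348) = 0.9755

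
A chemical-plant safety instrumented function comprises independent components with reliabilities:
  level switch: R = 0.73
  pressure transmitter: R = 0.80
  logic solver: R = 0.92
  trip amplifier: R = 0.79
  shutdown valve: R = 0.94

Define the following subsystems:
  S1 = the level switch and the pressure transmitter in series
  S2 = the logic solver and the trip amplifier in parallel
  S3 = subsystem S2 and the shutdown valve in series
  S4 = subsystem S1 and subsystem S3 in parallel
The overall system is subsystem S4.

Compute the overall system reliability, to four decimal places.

0.9685

Series (level switch and pressure transmitter): 0.730000 × 0.800000 = 0.584000
Parallel (logic solver and trip amplifier): 1 − (1 − 0.920000)(1 − 0.790000) = 0.983200
Series ([0.983200] and shutdown valve): 0.983200 × 0.940000 = 0.924208
Parallel ([0.584000] and [0.924208]): 1 − (1 − 0.584000)(1 − 0.924208) = 0.9685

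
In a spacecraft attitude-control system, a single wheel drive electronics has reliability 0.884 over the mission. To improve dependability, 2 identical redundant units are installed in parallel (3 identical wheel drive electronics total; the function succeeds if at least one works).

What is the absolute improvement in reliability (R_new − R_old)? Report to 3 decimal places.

R_before = 0.884
R_after = 1 − (1 − 0.884)^3 = 0.998
ΔR = 0.998 − 0.884 = 0.114

0.114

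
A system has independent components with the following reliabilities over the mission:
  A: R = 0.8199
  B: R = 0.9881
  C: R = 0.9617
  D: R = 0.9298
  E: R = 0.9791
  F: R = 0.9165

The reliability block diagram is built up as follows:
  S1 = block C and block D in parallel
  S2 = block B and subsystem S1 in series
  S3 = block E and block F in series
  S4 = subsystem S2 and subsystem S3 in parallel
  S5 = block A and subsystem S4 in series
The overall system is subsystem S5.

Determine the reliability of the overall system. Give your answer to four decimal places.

0.8187

Parallel (C and D): 1 − (1 − 0.961700)(1 − 0.929800) = 0.997311
Series (B and [0.997311]): 0.988100 × 0.997311 = 0.985443
Series (E and F): 0.979100 × 0.916500 = 0.897345
Parallel ([0.985443] and [0.897345]): 1 − (1 − 0.985443)(1 − 0.897345) = 0.998506
Series (A and [0.998506]): 0.819900 × 0.998506 = 0.8187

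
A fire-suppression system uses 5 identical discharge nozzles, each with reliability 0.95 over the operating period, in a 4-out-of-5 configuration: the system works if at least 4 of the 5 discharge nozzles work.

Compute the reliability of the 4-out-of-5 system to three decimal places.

R = Σ_{i=4}^{5} C(5,i) p^i (1−p)^{5−i} with p = 0.95
C(5,4)·0.95^4·0.05^1 = 0.20363
C(5,5)·0.95^5·0.05^0 = 0.77378
Sum = 0.977

0.977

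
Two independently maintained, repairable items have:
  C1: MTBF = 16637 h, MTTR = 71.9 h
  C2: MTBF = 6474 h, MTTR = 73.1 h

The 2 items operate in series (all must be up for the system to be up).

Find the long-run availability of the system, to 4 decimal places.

A(C1) = MTBF/(MTBF+MTTR) = 16637/(16637+71.9) = 0.995697
A(C2) = MTBF/(MTBF+MTTR) = 6474/(6474+73.1) = 0.988835
Series availability: 0.995697 × 0.988835 = 0.9846

0.9846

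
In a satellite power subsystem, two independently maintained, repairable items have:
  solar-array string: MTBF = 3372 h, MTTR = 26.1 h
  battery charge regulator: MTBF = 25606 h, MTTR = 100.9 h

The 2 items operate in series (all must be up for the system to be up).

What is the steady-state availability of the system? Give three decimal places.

0.988

A(solar-array string) = MTBF/(MTBF+MTTR) = 3372/(3372+26.1) = 0.992319
A(battery charge regulator) = MTBF/(MTBF+MTTR) = 25606/(25606+100.9) = 0.996075
Series availability: 0.992319 × 0.996075 = 0.988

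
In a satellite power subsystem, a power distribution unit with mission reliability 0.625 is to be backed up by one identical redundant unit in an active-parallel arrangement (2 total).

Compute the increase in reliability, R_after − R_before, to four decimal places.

0.2344

R_before = 0.625
R_after = 1 − (1 − 0.625)^2 = 0.8594
ΔR = 0.8594 − 0.625 = 0.2344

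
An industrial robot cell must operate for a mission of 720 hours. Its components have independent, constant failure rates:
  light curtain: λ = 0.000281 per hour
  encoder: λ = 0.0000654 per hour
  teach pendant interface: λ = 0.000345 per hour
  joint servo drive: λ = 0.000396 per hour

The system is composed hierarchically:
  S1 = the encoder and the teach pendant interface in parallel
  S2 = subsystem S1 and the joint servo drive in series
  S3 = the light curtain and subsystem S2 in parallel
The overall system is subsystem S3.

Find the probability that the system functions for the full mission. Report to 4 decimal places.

R(light curtain) = exp(−0.000281 × 720) = 0.816833
R(encoder) = exp(−0.0000654 × 720) = 0.954003
R(teach pendant interface) = exp(−0.000345 × 720) = 0.780048
R(joint servo drive) = exp(−0.000396 × 720) = 0.751924
Parallel (encoder and teach pendant interface): 1 − (1 − 0.954003)(1 − 0.780048) = 0.989883
Series ([0.989883] and joint servo drive): 0.989883 × 0.751924 = 0.744317
Parallel (light curtain and [0.744317]): 1 − (1 − 0.816833)(1 − 0.744317) = 0.9532

0.9532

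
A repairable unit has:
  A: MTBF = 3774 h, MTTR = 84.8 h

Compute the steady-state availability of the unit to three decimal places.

A(A) = MTBF/(MTBF+MTTR) = 3774/(3774+84.8) = 0.978

0.978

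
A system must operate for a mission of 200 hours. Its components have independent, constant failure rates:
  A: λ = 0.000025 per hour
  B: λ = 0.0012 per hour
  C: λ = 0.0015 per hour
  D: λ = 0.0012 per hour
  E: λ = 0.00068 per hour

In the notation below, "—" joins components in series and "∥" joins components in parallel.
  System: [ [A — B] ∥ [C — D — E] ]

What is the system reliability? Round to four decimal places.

R(A) = exp(−0.000025 × 200) = 0.995012
R(B) = exp(−0.0012 × 200) = 0.786628
R(C) = exp(−0.0015 × 200) = 0.740818
R(D) = exp(−0.0012 × 200) = 0.786628
R(E) = exp(−0.00068 × 200) = 0.872843
Series (A and B): 0.995012 × 0.786628 = 0.782704
Series (C, D, and E): 0.740818 × 0.786628 × 0.872843 = 0.508648
Parallel ([0.782704] and [0.508648]): 1 − (1 − 0.782704)(1 − 0.508648) = 0.8932

0.8932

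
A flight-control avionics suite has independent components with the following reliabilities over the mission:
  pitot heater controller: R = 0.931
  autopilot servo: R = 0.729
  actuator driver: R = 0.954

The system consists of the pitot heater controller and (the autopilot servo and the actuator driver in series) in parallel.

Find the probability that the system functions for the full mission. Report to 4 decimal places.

0.9790

Series (autopilot servo and actuator driver): 0.729000 × 0.954000 = 0.695466
Parallel (pitot heater controller and [0.695466]): 1 − (1 − 0.931000)(1 − 0.695466) = 0.9790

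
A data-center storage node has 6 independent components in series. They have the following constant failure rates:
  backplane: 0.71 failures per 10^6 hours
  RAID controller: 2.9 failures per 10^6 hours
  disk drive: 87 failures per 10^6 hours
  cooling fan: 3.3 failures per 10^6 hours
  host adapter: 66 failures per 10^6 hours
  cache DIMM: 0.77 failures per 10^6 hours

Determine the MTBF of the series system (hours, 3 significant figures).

Series of exponential components: λ_sys = Σ λ_i
λ_sys = 0.00000071 + 0.0000029 + 0.000087 + 0.0000033 + 0.000066 + 0.00000077 = 1.6068e-04 /h
MTBF = 1 / λ_sys = 6220 h

6220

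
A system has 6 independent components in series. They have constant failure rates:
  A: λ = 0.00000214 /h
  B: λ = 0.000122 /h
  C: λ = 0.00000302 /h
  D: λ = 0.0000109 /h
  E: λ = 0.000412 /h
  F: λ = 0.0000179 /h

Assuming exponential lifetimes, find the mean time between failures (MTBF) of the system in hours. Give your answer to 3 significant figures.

1760

Series of exponential components: λ_sys = Σ λ_i
λ_sys = 0.00000214 + 0.000122 + 0.00000302 + 0.0000109 + 0.000412 + 0.0000179 = 5.6796e-04 /h
MTBF = 1 / λ_sys = 1760 h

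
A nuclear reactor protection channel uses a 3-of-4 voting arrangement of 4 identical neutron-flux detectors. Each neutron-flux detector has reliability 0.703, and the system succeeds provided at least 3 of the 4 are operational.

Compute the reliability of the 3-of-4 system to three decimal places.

R = Σ_{i=3}^{4} C(4,i) p^i (1−p)^{4−i} with p = 0.703
C(4,3)·0.703^3·0.297^1 = 0.41275
C(4,4)·0.703^4·0.297^0 = 0.24424
Sum = 0.657

0.657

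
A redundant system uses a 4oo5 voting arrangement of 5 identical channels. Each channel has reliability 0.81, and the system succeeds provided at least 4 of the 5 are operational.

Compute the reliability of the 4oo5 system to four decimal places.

R = Σ_{i=4}^{5} C(5,i) p^i (1−p)^{5−i} with p = 0.81
C(5,4)·0.81^4·0.19^1 = 0.408944
C(5,5)·0.81^5·0.19^0 = 0.348678
Sum = 0.7576

0.7576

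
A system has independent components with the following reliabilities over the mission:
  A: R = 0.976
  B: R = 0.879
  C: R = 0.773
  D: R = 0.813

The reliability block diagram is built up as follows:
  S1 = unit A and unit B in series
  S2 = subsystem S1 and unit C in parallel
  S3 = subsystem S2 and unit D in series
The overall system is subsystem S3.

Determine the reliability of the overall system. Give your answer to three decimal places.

0.787

Series (A and B): 0.97600 × 0.87900 = 0.85790
Parallel ([0.85790] and C): 1 − (1 − 0.85790)(1 − 0.77300) = 0.96774
Series ([0.96774] and D): 0.96774 × 0.81300 = 0.787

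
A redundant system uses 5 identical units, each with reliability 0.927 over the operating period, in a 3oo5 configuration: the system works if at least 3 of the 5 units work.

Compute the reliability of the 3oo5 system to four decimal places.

R = Σ_{i=3}^{5} C(5,i) p^i (1−p)^{5−i} with p = 0.927
C(5,3)·0.927^3·0.073^2 = 0.042451
C(5,4)·0.927^4·0.073^1 = 0.269533
C(5,5)·0.927^5·0.073^0 = 0.684540
Sum = 0.9965

0.9965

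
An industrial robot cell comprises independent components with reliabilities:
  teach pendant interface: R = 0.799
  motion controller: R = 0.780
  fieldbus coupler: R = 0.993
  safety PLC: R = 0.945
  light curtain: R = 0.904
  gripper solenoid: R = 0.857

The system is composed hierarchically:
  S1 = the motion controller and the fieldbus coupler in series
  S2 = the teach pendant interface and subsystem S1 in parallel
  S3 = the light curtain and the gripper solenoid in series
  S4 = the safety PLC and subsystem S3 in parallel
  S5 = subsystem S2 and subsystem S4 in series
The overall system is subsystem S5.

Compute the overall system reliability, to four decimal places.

Series (motion controller and fieldbus coupler): 0.780000 × 0.993000 = 0.774540
Parallel (teach pendant interface and [0.774540]): 1 − (1 − 0.799000)(1 − 0.774540) = 0.954683
Series (light curtain and gripper solenoid): 0.904000 × 0.857000 = 0.774728
Parallel (safety PLC and [0.774728]): 1 − (1 − 0.945000)(1 − 0.774728) = 0.987610
Series ([0.954683] and [0.987610]): 0.954683 × 0.987610 = 0.9429

0.9429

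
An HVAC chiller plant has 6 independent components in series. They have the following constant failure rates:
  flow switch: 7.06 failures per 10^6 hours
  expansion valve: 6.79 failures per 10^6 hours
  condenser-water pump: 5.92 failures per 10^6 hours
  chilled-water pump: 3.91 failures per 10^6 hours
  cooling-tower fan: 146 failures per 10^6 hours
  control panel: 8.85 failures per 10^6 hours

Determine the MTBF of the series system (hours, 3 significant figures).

Series of exponential components: λ_sys = Σ λ_i
λ_sys = 0.00000706 + 0.00000679 + 0.00000592 + 0.00000391 + 0.000146 + 0.00000885 = 1.7853e-04 /h
MTBF = 1 / λ_sys = 5600 h

5600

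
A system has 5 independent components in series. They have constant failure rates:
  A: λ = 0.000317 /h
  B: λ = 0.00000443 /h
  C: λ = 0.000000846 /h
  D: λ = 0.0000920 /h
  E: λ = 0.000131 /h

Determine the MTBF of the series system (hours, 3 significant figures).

Series of exponential components: λ_sys = Σ λ_i
λ_sys = 0.000317 + 0.00000443 + 0.000000846 + 0.0000920 + 0.000131 = 5.4528e-04 /h
MTBF = 1 / λ_sys = 1830 h

1830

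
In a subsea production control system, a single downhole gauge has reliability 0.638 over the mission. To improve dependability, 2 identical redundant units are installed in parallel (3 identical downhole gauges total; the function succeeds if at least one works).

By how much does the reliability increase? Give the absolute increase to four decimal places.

R_before = 0.638
R_after = 1 − (1 − 0.638)^3 = 0.9526
ΔR = 0.9526 − 0.638 = 0.3146

0.3146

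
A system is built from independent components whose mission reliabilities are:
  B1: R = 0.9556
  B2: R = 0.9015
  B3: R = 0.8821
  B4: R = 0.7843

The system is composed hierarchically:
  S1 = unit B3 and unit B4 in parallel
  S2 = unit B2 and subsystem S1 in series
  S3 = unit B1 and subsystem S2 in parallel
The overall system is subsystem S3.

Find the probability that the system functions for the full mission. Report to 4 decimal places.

Parallel (B3 and B4): 1 − (1 − 0.882100)(1 − 0.784300) = 0.974569
Series (B2 and [0.974569]): 0.901500 × 0.974569 = 0.878574
Parallel (B1 and [0.878574]): 1 − (1 − 0.955600)(1 − 0.878574) = 0.9946

0.9946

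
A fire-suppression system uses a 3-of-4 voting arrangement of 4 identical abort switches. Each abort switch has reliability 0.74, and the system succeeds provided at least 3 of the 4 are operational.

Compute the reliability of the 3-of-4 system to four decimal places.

0.7213

R = Σ_{i=3}^{4} C(4,i) p^i (1−p)^{4−i} with p = 0.74
C(4,3)·0.74^3·0.26^1 = 0.421433
C(4,4)·0.74^4·0.26^0 = 0.299866
Sum = 0.7213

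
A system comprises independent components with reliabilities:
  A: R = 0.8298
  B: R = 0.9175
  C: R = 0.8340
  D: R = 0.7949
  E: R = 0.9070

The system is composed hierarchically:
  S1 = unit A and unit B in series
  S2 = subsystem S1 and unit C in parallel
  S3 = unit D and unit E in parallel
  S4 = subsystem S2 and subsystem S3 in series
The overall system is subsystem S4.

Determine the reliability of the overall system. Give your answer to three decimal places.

0.942

Series (A and B): 0.82980 × 0.91750 = 0.76134
Parallel ([0.76134] and C): 1 − (1 − 0.76134)(1 − 0.83400) = 0.96038
Parallel (D and E): 1 − (1 − 0.79490)(1 − 0.90700) = 0.98093
Series ([0.96038] and [0.98093]): 0.96038 × 0.98093 = 0.942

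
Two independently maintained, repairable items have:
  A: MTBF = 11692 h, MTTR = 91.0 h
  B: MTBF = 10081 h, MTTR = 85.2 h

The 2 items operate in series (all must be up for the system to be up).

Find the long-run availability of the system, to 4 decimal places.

A(A) = MTBF/(MTBF+MTTR) = 11692/(11692+91.0) = 0.992277
A(B) = MTBF/(MTBF+MTTR) = 10081/(10081+85.2) = 0.991619
Series availability: 0.992277 × 0.991619 = 0.9840

0.9840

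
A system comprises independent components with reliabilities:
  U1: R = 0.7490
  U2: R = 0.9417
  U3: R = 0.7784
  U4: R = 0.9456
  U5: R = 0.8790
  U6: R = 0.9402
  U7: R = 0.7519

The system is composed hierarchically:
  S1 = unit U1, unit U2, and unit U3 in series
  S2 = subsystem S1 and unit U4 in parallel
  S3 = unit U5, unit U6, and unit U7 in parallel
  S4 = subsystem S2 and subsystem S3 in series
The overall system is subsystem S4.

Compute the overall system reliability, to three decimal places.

0.974

Series (U1, U2, and U3): 0.74900 × 0.94170 × 0.77840 = 0.54903
Parallel ([0.54903] and U4): 1 − (1 − 0.54903)(1 − 0.94560) = 0.97547
Parallel (U5, U6, and U7): 1 − (1 − 0.87900)(1 − 0.94020)(1 − 0.75190) = 0.99820
Series ([0.97547] and [0.99820]): 0.97547 × 0.99820 = 0.974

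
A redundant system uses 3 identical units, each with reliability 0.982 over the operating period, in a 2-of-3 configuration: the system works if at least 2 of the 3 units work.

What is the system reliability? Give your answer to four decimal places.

R = Σ_{i=2}^{3} C(3,i) p^i (1−p)^{3−i} with p = 0.982
C(3,2)·0.982^2·0.018^1 = 0.052073
C(3,3)·0.982^3·0.018^0 = 0.946966
Sum = 0.9990

0.9990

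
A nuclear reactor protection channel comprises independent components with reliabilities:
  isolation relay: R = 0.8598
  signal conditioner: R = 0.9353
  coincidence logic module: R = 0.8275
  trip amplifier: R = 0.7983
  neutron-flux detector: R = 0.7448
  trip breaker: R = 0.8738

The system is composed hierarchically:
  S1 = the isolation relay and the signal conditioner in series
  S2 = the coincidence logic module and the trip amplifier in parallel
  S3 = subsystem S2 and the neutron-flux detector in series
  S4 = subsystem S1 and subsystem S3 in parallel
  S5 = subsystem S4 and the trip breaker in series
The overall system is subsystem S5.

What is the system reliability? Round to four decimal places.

Series (isolation relay and signal conditioner): 0.859800 × 0.935300 = 0.804171
Parallel (coincidence logic module and trip amplifier): 1 − (1 − 0.827500)(1 − 0.798300) = 0.965207
Series ([0.965207] and neutron-flux detector): 0.965207 × 0.744800 = 0.718886
Parallel ([0.804171] and [0.718886]): 1 − (1 − 0.804171)(1 − 0.718886) = 0.944950
Series ([0.944950] and trip breaker): 0.944950 × 0.873800 = 0.8257

0.8257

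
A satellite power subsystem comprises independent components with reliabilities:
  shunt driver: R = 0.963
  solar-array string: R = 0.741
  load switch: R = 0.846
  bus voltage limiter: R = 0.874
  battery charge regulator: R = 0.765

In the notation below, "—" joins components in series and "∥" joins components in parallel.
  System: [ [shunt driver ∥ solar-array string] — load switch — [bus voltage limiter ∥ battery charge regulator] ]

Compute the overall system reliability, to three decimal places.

0.813

Parallel (shunt driver and solar-array string): 1 − (1 − 0.96300)(1 − 0.74100) = 0.99042
Parallel (bus voltage limiter and battery charge regulator): 1 − (1 − 0.87400)(1 − 0.76500) = 0.97039
Series ([0.99042], load switch, and [0.97039]): 0.99042 × 0.84600 × 0.97039 = 0.813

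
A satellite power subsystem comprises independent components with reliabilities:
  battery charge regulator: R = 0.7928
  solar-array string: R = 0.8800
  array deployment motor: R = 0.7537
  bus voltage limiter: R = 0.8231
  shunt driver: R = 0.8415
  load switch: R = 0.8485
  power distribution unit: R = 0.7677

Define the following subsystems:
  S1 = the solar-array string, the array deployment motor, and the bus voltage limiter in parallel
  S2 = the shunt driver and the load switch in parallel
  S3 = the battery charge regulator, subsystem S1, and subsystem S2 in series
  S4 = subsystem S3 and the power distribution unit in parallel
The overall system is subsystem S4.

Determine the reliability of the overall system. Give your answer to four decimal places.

0.9465

Parallel (solar-array string, array deployment motor, and bus voltage limiter): 1 − (1 − 0.880000)(1 − 0.753700)(1 − 0.823100) = 0.994772
Parallel (shunt driver and load switch): 1 − (1 − 0.841500)(1 − 0.848500) = 0.975987
Series (battery charge regulator, [0.994772], and [0.975987]): 0.792800 × 0.994772 × 0.975987 = 0.769717
Parallel ([0.769717] and power distribution unit): 1 − (1 − 0.769717)(1 − 0.767700) = 0.9465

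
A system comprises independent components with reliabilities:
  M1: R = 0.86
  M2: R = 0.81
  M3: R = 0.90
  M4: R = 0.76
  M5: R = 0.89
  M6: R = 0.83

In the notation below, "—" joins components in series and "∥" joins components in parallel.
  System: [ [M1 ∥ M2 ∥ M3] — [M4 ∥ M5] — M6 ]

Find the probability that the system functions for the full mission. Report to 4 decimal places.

Parallel (M1, M2, and M3): 1 − (1 − 0.860000)(1 − 0.810000)(1 − 0.900000) = 0.997340
Parallel (M4 and M5): 1 − (1 − 0.760000)(1 − 0.890000) = 0.973600
Series ([0.997340], [0.973600], and M6): 0.997340 × 0.973600 × 0.830000 = 0.8059

0.8059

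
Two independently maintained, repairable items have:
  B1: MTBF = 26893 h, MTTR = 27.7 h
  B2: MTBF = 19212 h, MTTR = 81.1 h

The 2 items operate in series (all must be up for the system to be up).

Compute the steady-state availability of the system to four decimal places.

A(B1) = MTBF/(MTBF+MTTR) = 26893/(26893+27.7) = 0.998971
A(B2) = MTBF/(MTBF+MTTR) = 19212/(19212+81.1) = 0.995796
Series availability: 0.998971 × 0.995796 = 0.9948

0.9948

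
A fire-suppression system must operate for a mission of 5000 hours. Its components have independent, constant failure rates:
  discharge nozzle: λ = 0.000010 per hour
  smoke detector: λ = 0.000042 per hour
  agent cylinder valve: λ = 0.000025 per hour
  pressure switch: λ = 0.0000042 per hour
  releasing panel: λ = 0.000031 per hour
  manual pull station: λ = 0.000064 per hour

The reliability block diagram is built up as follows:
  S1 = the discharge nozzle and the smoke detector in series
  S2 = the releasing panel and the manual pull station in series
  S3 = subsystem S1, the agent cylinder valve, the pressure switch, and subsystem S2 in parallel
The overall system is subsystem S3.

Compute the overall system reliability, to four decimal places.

0.9998

R(discharge nozzle) = exp(−0.000010 × 5000) = 0.951229
R(smoke detector) = exp(−0.000042 × 5000) = 0.810584
R(agent cylinder valve) = exp(−0.000025 × 5000) = 0.882497
R(pressure switch) = exp(−0.0000042 × 5000) = 0.979219
R(releasing panel) = exp(−0.000031 × 5000) = 0.856415
R(manual pull station) = exp(−0.000064 × 5000) = 0.726149
Series (discharge nozzle and smoke detector): 0.951229 × 0.810584 = 0.771051
Series (releasing panel and manual pull station): 0.856415 × 0.726149 = 0.621885
Parallel ([0.771051], agent cylinder valve, pressure switch, and [0.621885]): 1 − (1 − 0.771051)(1 − 0.882497)(1 − 0.979219)(1 − 0.621885) = 0.9998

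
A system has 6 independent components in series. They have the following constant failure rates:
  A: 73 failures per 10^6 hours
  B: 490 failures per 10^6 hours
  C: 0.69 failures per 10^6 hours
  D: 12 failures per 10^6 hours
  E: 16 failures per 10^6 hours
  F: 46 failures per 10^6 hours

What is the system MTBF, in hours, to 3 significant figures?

Series of exponential components: λ_sys = Σ λ_i
λ_sys = 0.000073 + 0.00049 + 0.00000069 + 0.000012 + 0.000016 + 0.000046 = 6.3769e-04 /h
MTBF = 1 / λ_sys = 1570 h

1570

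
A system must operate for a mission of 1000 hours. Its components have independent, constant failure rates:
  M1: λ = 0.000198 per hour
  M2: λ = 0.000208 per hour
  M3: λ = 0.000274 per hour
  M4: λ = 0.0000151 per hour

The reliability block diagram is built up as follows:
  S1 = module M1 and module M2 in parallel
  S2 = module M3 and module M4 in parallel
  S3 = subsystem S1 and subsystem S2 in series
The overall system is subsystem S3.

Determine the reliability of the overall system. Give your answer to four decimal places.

0.9628

R(M1) = exp(−0.000198 × 1000) = 0.820370
R(M2) = exp(−0.000208 × 1000) = 0.812207
R(M3) = exp(−0.000274 × 1000) = 0.760332
R(M4) = exp(−0.0000151 × 1000) = 0.985013
Parallel (M1 and M2): 1 − (1 − 0.820370)(1 − 0.812207) = 0.966267
Parallel (M3 and M4): 1 − (1 − 0.760332)(1 − 0.985013) = 0.996408
Series ([0.966267] and [0.996408]): 0.966267 × 0.996408 = 0.9628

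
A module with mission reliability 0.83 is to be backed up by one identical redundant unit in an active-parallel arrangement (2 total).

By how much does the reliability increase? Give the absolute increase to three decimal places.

0.141

R_before = 0.83
R_after = 1 − (1 − 0.83)^2 = 0.971
ΔR = 0.971 − 0.83 = 0.141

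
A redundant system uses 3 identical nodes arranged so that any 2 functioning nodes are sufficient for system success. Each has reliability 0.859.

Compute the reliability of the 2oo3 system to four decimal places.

R = Σ_{i=2}^{3} C(3,i) p^i (1−p)^{3−i} with p = 0.859
C(3,2)·0.859^2·0.141^1 = 0.312124
C(3,3)·0.859^3·0.141^0 = 0.633840
Sum = 0.9460

0.9460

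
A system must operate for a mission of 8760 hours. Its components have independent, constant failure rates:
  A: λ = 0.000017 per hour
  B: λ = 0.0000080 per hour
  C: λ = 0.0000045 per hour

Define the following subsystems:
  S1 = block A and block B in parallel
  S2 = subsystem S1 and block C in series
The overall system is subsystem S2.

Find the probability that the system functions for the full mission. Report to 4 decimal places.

R(A) = exp(−0.000017 × 8760) = 0.861638
R(B) = exp(−0.0000080 × 8760) = 0.932319
R(C) = exp(−0.0000045 × 8760) = 0.961347
Parallel (A and B): 1 − (1 − 0.861638)(1 − 0.932319) = 0.990636
Series ([0.990636] and C): 0.990636 × 0.961347 = 0.9523

0.9523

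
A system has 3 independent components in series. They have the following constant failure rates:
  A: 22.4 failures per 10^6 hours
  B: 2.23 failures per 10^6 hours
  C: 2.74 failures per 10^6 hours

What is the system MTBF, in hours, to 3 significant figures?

Series of exponential components: λ_sys = Σ λ_i
λ_sys = 0.0000224 + 0.00000223 + 0.00000274 = 2.7370e-05 /h
MTBF = 1 / λ_sys = 36500 h

36500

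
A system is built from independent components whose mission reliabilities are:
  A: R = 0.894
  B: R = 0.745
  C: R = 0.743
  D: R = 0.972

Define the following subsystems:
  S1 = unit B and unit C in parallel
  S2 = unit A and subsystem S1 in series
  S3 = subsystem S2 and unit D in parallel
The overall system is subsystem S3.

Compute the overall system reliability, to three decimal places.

0.995

Parallel (B and C): 1 − (1 − 0.74500)(1 − 0.74300) = 0.93447
Series (A and [0.93447]): 0.89400 × 0.93447 = 0.83542
Parallel ([0.83542] and D): 1 − (1 − 0.83542)(1 − 0.97200) = 0.995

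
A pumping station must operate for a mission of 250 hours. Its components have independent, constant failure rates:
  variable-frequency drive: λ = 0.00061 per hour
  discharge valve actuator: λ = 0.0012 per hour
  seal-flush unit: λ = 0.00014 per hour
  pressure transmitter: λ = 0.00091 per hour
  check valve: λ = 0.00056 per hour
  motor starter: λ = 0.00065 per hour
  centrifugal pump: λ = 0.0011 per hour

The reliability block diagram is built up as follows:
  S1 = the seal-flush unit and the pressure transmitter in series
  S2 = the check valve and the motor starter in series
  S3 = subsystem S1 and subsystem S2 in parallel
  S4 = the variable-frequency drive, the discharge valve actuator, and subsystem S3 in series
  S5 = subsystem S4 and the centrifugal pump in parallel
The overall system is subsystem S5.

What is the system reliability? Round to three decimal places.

R(variable-frequency drive) = exp(−0.00061 × 250) = 0.85856
R(discharge valve actuator) = exp(−0.0012 × 250) = 0.74082
R(seal-flush unit) = exp(−0.00014 × 250) = 0.96561
R(pressure transmitter) = exp(−0.00091 × 250) = 0.79652
R(check valve) = exp(−0.00056 × 250) = 0.86936
R(motor starter) = exp(−0.00065 × 250) = 0.85002
R(centrifugal pump) = exp(−0.0011 × 250) = 0.75957
Series (seal-flush unit and pressure transmitter): 0.96561 × 0.79652 = 0.76913
Series (check valve and motor starter): 0.86936 × 0.85002 = 0.73897
Parallel ([0.76913] and [0.73897]): 1 − (1 − 0.76913)(1 − 0.73897) = 0.93974
Series (variable-frequency drive, discharge valve actuator, and [0.93974]): 0.85856 × 0.74082 × 0.93974 = 0.59771
Parallel ([0.59771] and centrifugal pump): 1 − (1 − 0.59771)(1 − 0.75957) = 0.903

0.903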